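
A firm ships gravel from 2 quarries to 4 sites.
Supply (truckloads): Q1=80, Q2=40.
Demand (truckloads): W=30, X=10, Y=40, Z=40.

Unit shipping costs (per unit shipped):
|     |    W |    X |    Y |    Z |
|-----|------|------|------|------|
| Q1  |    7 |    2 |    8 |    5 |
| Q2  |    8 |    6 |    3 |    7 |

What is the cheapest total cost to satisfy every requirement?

Optimal allocation:
  Q1→W: 30 truckloads
  Q1→X: 10 truckloads
  Q1→Z: 40 truckloads
  Q2→Y: 40 truckloads
Total cost = 550.
(Supply check: Q1 ships 80; Q2 ships 40.)

550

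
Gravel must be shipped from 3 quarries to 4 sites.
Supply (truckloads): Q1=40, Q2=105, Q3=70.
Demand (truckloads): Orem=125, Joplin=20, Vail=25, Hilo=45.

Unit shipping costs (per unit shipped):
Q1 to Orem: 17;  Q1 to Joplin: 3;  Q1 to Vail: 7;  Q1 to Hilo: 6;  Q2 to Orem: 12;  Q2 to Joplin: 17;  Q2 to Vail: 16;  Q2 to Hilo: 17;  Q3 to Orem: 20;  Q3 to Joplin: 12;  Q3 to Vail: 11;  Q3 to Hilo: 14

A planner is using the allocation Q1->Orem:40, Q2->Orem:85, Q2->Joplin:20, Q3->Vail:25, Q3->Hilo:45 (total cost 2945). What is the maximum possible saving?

480

Current plan cost = 40·17 + 85·12 + 20·17 + 25·11 + 45·14 = 2945.
Optimal plan:
  Q1→Joplin: 20 truckloads
  Q1→Hilo: 20 truckloads
  Q2→Orem: 105 truckloads
  Q3→Orem: 20 truckloads
  Q3→Vail: 25 truckloads
  Q3→Hilo: 25 truckloads
Optimal cost = 2465.
Saving = 2945 − 2465 = 480.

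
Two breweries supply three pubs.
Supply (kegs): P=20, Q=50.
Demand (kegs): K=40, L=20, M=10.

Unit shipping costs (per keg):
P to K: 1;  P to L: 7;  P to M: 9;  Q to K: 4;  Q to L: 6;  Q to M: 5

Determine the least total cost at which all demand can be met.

270

An optimal shipping plan:
  P–K: 20 × 1 = 20
  Q–K: 20 × 4 = 80
  Q–L: 20 × 6 = 120
  Q–M: 10 × 5 = 50
Total = 20 + 80 + 120 + 50 = 270.
(Supply check: P ships 20; Q ships 50.)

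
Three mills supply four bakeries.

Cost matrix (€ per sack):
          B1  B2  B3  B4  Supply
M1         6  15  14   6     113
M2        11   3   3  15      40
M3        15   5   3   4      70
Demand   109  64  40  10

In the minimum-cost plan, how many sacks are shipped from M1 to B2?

0

The minimum-cost plan:
  M1 to B1: 109 × €6 = €654
  M1 to B4: 4 × €6 = €24
  M2 to B2: 40 × €3 = €120
  M3 to B2: 24 × €5 = €120
  M3 to B3: 40 × €3 = €120
  M3 to B4: 6 × €4 = €24
Total cost = €1062.
The route M1→B2 is not used.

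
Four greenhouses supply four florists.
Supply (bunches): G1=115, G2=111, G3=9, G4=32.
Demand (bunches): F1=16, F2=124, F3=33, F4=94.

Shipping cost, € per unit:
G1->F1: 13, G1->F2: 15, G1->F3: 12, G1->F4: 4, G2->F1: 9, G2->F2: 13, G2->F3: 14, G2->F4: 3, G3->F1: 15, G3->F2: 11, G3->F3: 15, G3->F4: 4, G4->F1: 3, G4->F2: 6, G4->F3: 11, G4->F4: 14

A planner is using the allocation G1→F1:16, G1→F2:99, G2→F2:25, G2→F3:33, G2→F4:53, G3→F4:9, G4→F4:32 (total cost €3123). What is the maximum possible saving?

849

Current plan cost = 16·13 + 99·15 + 25·13 + 33·14 + 53·3 + 9·4 + 32·14 = €3123.
Optimal plan:
  G1 to F3: 33 × €12 = €396
  G1 to F4: 82 × €4 = €328
  G2 to F1: 16 × €9 = €144
  G2 to F2: 83 × €13 = €1079
  G2 to F4: 12 × €3 = €36
  G3 to F2: 9 × €11 = €99
  G4 to F2: 32 × €6 = €192
Optimal cost = €2274.
Saving = 3123 − 2274 = €849.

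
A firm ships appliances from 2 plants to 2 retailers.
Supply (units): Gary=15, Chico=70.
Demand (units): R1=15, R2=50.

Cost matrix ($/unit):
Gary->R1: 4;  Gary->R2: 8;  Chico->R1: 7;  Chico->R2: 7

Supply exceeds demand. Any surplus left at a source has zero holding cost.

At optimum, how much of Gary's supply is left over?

0

An optimal plan:
  Gary->R1: 15 × $4 = $60
  Chico->R2: 50 × $7 = $350
Total cost = $410.
Gary ships 15 of its 15, leaving 0.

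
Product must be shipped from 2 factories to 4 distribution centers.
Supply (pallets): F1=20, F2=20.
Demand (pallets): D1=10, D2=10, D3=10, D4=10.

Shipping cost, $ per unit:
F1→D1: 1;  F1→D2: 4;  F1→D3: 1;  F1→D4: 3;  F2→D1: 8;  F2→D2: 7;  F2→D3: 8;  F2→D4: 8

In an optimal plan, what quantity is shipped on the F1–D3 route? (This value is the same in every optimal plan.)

Optimal shipments:
  F1->D1: 10 × $1 = $10
  F1->D3: 10 × $1 = $10
  F2->D2: 10 × $7 = $70
  F2->D4: 10 × $8 = $80
Total cost = $170.
So F1→D3 carries 10 pallets.

10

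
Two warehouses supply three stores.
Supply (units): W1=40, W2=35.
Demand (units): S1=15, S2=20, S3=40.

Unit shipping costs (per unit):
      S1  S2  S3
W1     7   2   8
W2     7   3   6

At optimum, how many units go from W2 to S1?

0

Optimal shipments:
  W1→S1: 15 × 7 = 105
  W1→S2: 20 × 2 = 40
  W1→S3: 5 × 8 = 40
  W2→S3: 35 × 6 = 210
Total cost = 395.
The route W2→S1 is not used.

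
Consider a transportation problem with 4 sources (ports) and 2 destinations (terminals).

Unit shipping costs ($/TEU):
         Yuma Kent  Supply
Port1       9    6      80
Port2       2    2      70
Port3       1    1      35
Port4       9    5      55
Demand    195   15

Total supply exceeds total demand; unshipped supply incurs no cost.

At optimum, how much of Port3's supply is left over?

Minimum-cost shipments:
  Port1→Yuma: 50 × $9 = $450
  Port2→Yuma: 70 × $2 = $140
  Port3→Yuma: 35 × $1 = $35
  Port4→Yuma: 40 × $9 = $360
  Port4→Kent: 15 × $5 = $75
Total cost = $1060.
Port3 ships 35 of its 35, leaving 0.

0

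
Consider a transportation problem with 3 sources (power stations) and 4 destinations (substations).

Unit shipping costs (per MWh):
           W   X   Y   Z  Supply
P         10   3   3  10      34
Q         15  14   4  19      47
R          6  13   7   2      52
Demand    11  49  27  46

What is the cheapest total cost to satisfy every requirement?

623

One minimum-cost allocation:
  P to X: 34 × 3 = 102
  Q to W: 5 × 15 = 75
  Q to X: 15 × 14 = 210
  Q to Y: 27 × 4 = 108
  R to W: 6 × 6 = 36
  R to Z: 46 × 2 = 92
Total = 102 + 75 + 210 + 108 + 36 + 92 = 623.
(Supply check: P ships 34; Q ships 47; R ships 52.)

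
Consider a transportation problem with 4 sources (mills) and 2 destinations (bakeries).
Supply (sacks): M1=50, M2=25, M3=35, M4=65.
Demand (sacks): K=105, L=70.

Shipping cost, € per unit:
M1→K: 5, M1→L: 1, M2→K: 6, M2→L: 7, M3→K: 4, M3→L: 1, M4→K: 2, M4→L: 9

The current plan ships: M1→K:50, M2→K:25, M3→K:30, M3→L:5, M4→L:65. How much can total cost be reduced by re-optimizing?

700

Current plan cost = 50·5 + 25·6 + 30·4 + 5·1 + 65·9 = €1110.
Optimal plan:
  M1–L: 50 × €1 = €50
  M2–K: 25 × €6 = €150
  M3–K: 15 × €4 = €60
  M3–L: 20 × €1 = €20
  M4–K: 65 × €2 = €130
Optimal cost = €410.
Saving = 1110 − 410 = €700.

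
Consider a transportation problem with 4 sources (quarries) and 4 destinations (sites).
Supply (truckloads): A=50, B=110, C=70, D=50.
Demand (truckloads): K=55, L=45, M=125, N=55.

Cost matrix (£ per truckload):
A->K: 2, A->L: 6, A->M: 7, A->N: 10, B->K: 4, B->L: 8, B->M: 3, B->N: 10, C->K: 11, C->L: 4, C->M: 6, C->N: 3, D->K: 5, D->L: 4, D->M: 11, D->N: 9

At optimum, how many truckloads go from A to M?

The minimum-cost plan:
  A to K: 50 × £2 = £100
  B to M: 110 × £3 = £330
  C to M: 15 × £6 = £90
  C to N: 55 × £3 = £165
  D to K: 5 × £5 = £25
  D to L: 45 × £4 = £180
Total cost = £890.
The route A→M is not used.

0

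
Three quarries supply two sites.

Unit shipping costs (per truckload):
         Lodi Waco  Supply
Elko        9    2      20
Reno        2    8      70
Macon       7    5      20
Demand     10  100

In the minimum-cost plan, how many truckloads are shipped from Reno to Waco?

60

Solving gives:
  Elko to Waco: 20 × 2 = 40
  Reno to Lodi: 10 × 2 = 20
  Reno to Waco: 60 × 8 = 480
  Macon to Waco: 20 × 5 = 100
Total cost = 640.
So Reno→Waco carries 60 truckloads.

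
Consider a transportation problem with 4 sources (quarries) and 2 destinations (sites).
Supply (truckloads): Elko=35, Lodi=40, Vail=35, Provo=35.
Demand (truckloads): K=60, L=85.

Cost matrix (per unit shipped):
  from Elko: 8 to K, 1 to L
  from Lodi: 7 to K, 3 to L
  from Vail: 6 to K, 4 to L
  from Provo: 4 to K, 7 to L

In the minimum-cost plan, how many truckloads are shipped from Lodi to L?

Solving gives:
  Elko→L: 35 × 1 = 35
  Lodi→L: 40 × 3 = 120
  Vail→K: 25 × 6 = 150
  Vail→L: 10 × 4 = 40
  Provo→K: 35 × 4 = 140
Total cost = 485.
So Lodi→L carries 40 truckloads.

40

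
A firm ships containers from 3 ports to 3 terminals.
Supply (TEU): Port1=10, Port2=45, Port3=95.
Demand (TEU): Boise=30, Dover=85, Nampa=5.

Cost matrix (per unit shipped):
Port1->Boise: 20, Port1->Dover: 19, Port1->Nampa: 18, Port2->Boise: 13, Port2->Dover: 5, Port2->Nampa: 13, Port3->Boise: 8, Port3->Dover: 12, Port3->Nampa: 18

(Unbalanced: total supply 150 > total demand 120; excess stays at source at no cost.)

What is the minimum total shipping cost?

An optimal shipping plan:
  Port2->Dover: 45 × 5 = 225
  Port3->Boise: 30 × 8 = 240
  Port3->Dover: 40 × 12 = 480
  Port3->Nampa: 5 × 18 = 90
Total = 225 + 240 + 480 + 90 = 1035.

1035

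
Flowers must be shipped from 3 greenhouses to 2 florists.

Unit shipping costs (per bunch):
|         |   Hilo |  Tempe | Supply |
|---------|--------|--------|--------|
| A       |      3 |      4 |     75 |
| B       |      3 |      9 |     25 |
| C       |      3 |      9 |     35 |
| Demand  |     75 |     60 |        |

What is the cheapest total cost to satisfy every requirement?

A cheapest plan:
  A–Hilo: 15 × 3 = 45
  A–Tempe: 60 × 4 = 240
  B–Hilo: 25 × 3 = 75
  C–Hilo: 35 × 3 = 105
Total = 45 + 240 + 75 + 105 = 465.
(Supply check: A ships 75; B ships 25; C ships 35.)

465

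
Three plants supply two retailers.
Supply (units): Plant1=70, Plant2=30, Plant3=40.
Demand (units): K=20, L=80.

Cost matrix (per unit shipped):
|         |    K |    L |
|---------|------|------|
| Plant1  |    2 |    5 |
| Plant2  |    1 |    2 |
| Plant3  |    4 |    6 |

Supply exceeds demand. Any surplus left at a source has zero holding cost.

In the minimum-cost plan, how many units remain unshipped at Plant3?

40

An optimal plan:
  Plant1–K: 20 units
  Plant1–L: 50 units
  Plant2–L: 30 units
Total cost = 350.
Plant3 ships 0 of its 40, leaving 40.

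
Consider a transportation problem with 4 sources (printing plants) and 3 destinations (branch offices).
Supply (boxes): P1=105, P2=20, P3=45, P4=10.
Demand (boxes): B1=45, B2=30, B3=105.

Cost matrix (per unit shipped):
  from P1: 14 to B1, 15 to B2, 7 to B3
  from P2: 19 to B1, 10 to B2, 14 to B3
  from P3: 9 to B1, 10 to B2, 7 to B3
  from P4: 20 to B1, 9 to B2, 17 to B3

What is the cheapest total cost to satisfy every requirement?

A cheapest plan:
  P1 to B3: 105 × 7 = 735
  P2 to B2: 20 × 10 = 200
  P3 to B1: 45 × 9 = 405
  P4 to B2: 10 × 9 = 90
Total = 735 + 200 + 405 + 90 = 1430.

1430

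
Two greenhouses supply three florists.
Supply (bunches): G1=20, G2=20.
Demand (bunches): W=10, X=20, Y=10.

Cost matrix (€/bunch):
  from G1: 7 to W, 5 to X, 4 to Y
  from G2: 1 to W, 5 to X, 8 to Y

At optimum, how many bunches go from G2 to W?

10

The minimum-cost plan:
  G1→X: 10 bunches
  G1→Y: 10 bunches
  G2→W: 10 bunches
  G2→X: 10 bunches
Total cost = €150.
So G2→W carries 10 bunches.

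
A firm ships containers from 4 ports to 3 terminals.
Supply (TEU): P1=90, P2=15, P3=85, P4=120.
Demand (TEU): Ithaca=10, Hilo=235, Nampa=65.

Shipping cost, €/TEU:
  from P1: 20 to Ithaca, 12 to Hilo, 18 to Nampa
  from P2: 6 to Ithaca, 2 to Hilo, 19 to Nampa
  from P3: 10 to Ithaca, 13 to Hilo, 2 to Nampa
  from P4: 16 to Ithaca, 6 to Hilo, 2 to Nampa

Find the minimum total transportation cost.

Optimal allocation:
  P1–Hilo: 90 × €12 = €1080
  P2–Hilo: 15 × €2 = €30
  P3–Ithaca: 10 × €10 = €100
  P3–Hilo: 10 × €13 = €130
  P3–Nampa: 65 × €2 = €130
  P4–Hilo: 120 × €6 = €720
Total = 1080 + 30 + 100 + 130 + 130 + 720 = €2190.

2190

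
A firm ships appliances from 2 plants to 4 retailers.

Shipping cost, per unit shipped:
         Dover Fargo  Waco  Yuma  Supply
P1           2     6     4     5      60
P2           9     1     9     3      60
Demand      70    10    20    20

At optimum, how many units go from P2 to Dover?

10

Optimal shipments:
  P1→Dover: 60 × 2 = 120
  P2→Dover: 10 × 9 = 90
  P2→Fargo: 10 × 1 = 10
  P2→Waco: 20 × 9 = 180
  P2→Yuma: 20 × 3 = 60
Total cost = 460.
So P2→Dover carries 10 units.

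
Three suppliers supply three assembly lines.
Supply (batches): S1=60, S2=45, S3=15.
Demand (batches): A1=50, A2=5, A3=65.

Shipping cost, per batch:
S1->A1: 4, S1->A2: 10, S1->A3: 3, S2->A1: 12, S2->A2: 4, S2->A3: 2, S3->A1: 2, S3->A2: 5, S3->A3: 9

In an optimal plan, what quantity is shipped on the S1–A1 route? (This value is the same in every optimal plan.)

35

Solving gives:
  S1->A1: 35 batches
  S1->A3: 25 batches
  S2->A2: 5 batches
  S2->A3: 40 batches
  S3->A1: 15 batches
Total cost = 345.
So S1→A1 carries 35 batches.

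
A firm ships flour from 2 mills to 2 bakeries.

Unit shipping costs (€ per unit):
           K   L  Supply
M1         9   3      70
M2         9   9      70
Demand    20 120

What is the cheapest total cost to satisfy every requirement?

An optimal shipping plan:
  M1→L: 70 sacks
  M2→K: 20 sacks
  M2→L: 50 sacks
Total cost = €840.

840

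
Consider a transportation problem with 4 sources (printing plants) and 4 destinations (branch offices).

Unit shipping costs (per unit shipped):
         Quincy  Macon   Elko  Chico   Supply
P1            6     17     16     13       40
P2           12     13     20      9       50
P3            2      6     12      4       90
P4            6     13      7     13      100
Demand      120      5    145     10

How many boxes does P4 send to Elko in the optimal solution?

Solving gives:
  P1→Quincy: 40 boxes
  P2→Macon: 5 boxes
  P2→Elko: 35 boxes
  P2→Chico: 10 boxes
  P3→Quincy: 80 boxes
  P3→Elko: 10 boxes
  P4→Elko: 100 boxes
Total cost = 2075.
So P4→Elko carries 100 boxes.

100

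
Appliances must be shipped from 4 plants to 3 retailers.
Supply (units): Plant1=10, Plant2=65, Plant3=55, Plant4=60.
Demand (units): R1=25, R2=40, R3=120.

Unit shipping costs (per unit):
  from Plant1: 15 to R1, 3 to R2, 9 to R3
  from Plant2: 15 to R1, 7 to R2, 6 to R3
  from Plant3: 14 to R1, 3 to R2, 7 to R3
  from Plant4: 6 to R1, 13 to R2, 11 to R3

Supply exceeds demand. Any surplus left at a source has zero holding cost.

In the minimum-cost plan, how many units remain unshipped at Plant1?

0

Minimum-cost shipments:
  Plant1->R2: 10 units
  Plant2->R3: 65 units
  Plant3->R2: 30 units
  Plant3->R3: 25 units
  Plant4->R1: 25 units
  Plant4->R3: 30 units
Total cost = 1165.
Plant1 ships 10 of its 10, leaving 0.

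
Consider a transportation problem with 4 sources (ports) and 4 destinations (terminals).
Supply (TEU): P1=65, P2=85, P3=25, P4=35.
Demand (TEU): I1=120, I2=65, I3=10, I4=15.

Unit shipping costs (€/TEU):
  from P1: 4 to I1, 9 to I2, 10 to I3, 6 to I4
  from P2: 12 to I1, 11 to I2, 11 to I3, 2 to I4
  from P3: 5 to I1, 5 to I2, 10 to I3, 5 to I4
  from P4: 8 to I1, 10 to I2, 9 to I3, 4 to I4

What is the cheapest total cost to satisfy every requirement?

1465

Optimal allocation:
  P1->I1: 65 TEU
  P2->I2: 60 TEU
  P2->I3: 10 TEU
  P2->I4: 15 TEU
  P3->I1: 20 TEU
  P3->I2: 5 TEU
  P4->I1: 35 TEU
Total cost = €1465.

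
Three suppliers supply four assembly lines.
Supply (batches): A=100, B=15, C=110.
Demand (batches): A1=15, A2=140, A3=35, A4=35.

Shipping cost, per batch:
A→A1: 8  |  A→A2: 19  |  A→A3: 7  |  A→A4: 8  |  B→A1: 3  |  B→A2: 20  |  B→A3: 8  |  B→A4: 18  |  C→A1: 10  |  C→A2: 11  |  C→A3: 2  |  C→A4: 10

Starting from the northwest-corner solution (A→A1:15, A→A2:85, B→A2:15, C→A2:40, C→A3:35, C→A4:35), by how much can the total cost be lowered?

545

Current plan cost = 15·8 + 85·19 + 15·20 + 40·11 + 35·2 + 35·10 = 2895.
Optimal plan:
  A–A2: 30 batches
  A–A3: 35 batches
  A–A4: 35 batches
  B–A1: 15 batches
  C–A2: 110 batches
Optimal cost = 2350.
Saving = 2895 − 2350 = 545.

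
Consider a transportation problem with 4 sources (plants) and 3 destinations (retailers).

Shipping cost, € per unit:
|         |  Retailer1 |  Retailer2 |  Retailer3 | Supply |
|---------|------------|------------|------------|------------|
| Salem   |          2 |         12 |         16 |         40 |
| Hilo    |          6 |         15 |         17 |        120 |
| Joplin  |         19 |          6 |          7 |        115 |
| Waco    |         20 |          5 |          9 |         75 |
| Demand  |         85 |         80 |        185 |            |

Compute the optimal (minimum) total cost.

2795

An optimal shipping plan:
  Salem–Retailer1: 40 units
  Hilo–Retailer1: 45 units
  Hilo–Retailer2: 5 units
  Hilo–Retailer3: 70 units
  Joplin–Retailer3: 115 units
  Waco–Retailer2: 75 units
Total cost = €2795.
(Supply check: Salem ships 40; Hilo ships 120; Joplin ships 115; Waco ships 75.)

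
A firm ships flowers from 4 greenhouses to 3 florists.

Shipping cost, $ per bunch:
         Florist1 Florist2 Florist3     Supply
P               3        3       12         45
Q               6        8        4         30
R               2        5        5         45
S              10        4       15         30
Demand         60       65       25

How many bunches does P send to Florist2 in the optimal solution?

35

The minimum-cost plan:
  P->Florist1: 10 × $3 = $30
  P->Florist2: 35 × $3 = $105
  Q->Florist1: 5 × $6 = $30
  Q->Florist3: 25 × $4 = $100
  R->Florist1: 45 × $2 = $90
  S->Florist2: 30 × $4 = $120
Total cost = $475.
So P→Florist2 carries 35 bunches.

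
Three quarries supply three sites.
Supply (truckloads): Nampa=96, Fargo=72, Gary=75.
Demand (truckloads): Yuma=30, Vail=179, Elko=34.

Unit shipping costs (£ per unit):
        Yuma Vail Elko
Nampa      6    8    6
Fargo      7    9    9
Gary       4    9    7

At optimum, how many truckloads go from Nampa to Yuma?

Optimal shipments:
  Nampa→Vail: 62 × £8 = £496
  Nampa→Elko: 34 × £6 = £204
  Fargo→Vail: 72 × £9 = £648
  Gary→Yuma: 30 × £4 = £120
  Gary→Vail: 45 × £9 = £405
Total cost = £1873.
The route Nampa→Yuma is not used.

0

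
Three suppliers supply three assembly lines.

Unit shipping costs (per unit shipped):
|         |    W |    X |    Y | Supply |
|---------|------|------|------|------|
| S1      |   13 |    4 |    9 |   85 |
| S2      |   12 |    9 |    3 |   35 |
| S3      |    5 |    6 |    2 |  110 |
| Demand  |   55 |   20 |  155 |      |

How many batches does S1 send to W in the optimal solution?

The minimum-cost plan:
  S1->X: 20 batches
  S1->Y: 65 batches
  S2->Y: 35 batches
  S3->W: 55 batches
  S3->Y: 55 batches
Total cost = 1155.
The route S1→W is not used.

0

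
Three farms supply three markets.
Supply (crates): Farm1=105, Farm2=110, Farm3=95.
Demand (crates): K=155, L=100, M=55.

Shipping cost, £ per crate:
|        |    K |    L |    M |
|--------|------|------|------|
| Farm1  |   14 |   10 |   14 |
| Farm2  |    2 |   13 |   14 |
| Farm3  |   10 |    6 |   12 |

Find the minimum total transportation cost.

A cheapest plan:
  Farm1–L: 50 × £10 = £500
  Farm1–M: 55 × £14 = £770
  Farm2–K: 110 × £2 = £220
  Farm3–K: 45 × £10 = £450
  Farm3–L: 50 × £6 = £300
Total = 500 + 770 + 220 + 450 + 300 = £2240.
(Supply check: Farm1 ships 105; Farm2 ships 110; Farm3 ships 95.)

2240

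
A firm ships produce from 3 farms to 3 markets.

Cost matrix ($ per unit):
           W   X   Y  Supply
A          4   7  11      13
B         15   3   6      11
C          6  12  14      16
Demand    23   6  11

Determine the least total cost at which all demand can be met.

One minimum-cost allocation:
  A–W: 7 × $4 = $28
  A–X: 6 × $7 = $42
  B–Y: 11 × $6 = $66
  C–W: 16 × $6 = $96
Total = 28 + 42 + 66 + 96 = $232.
(Supply check: A ships 13; B ships 11; C ships 16.)

232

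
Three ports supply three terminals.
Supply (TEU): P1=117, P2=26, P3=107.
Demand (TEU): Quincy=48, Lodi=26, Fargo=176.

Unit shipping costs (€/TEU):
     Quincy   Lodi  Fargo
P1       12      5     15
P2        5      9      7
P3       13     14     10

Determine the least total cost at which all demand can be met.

An optimal shipping plan:
  P1->Quincy: 48 × €12 = €576
  P1->Lodi: 26 × €5 = €130
  P1->Fargo: 43 × €15 = €645
  P2->Fargo: 26 × €7 = €182
  P3->Fargo: 107 × €10 = €1070
Total = 576 + 130 + 645 + 182 + 1070 = €2603.

2603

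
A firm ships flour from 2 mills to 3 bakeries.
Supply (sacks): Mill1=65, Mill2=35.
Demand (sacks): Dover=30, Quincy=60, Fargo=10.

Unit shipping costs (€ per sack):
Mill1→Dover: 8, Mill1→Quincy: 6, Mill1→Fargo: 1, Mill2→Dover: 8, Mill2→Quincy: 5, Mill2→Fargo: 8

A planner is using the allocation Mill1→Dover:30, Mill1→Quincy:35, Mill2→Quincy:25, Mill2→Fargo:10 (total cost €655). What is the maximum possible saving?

80

Current plan cost = 30·8 + 35·6 + 25·5 + 10·8 = €655.
Optimal plan:
  Mill1→Dover: 30 × €8 = €240
  Mill1→Quincy: 25 × €6 = €150
  Mill1→Fargo: 10 × €1 = €10
  Mill2→Quincy: 35 × €5 = €175
Optimal cost = €575.
Saving = 655 − 575 = €80.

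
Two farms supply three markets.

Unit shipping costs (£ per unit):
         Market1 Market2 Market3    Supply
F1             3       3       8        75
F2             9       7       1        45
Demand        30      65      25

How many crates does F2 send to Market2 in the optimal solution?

The minimum-cost plan:
  F1–Market1: 30 crates
  F1–Market2: 45 crates
  F2–Market2: 20 crates
  F2–Market3: 25 crates
Total cost = £390.
So F2→Market2 carries 20 crates.

20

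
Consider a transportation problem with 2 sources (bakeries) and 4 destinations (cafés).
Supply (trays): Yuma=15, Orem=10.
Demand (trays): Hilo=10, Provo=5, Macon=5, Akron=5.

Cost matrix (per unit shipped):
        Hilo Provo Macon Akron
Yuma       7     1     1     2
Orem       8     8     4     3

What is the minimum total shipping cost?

100

Optimal allocation:
  Yuma→Hilo: 5 trays
  Yuma→Provo: 5 trays
  Yuma→Macon: 5 trays
  Orem→Hilo: 5 trays
  Orem→Akron: 5 trays
Total cost = 100.
(Supply check: Yuma ships 15; Orem ships 10.)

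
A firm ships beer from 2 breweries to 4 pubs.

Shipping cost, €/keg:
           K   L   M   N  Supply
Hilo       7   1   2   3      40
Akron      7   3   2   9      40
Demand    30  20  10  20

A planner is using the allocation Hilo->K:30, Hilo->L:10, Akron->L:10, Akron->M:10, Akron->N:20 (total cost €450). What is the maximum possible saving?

140

Current plan cost = 30·7 + 10·1 + 10·3 + 10·2 + 20·9 = €450.
Optimal plan:
  Hilo->L: 20 × €1 = €20
  Hilo->N: 20 × €3 = €60
  Akron->K: 30 × €7 = €210
  Akron->M: 10 × €2 = €20
Optimal cost = €310.
Saving = 450 − 310 = €140.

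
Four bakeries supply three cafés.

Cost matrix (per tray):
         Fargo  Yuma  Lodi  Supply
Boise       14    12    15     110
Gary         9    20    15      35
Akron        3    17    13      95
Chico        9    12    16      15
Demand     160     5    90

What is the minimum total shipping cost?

Optimal allocation:
  Boise->Fargo: 15 × 14 = 210
  Boise->Yuma: 5 × 12 = 60
  Boise->Lodi: 90 × 15 = 1350
  Gary->Fargo: 35 × 9 = 315
  Akron->Fargo: 95 × 3 = 285
  Chico->Fargo: 15 × 9 = 135
Total = 210 + 60 + 1350 + 315 + 285 + 135 = 2355.

2355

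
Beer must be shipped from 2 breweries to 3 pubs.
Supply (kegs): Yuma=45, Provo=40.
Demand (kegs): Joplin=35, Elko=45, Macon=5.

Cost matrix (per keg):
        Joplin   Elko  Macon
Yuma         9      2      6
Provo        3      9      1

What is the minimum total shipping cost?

200

Optimal allocation:
  Yuma->Elko: 45 × 2 = 90
  Provo->Joplin: 35 × 3 = 105
  Provo->Macon: 5 × 1 = 5
Total = 90 + 105 + 5 = 200.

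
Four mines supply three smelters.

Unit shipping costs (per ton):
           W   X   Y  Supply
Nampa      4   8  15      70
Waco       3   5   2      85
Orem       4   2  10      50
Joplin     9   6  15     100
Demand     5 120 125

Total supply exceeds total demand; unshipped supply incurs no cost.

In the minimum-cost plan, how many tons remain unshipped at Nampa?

Minimum-cost shipments:
  Nampa–W: 5 × 4 = 20
  Nampa–Y: 10 × 15 = 150
  Waco–Y: 85 × 2 = 170
  Orem–X: 20 × 2 = 40
  Orem–Y: 30 × 10 = 300
  Joplin–X: 100 × 6 = 600
Total cost = 1280.
Nampa ships 15 of its 70, leaving 55.

55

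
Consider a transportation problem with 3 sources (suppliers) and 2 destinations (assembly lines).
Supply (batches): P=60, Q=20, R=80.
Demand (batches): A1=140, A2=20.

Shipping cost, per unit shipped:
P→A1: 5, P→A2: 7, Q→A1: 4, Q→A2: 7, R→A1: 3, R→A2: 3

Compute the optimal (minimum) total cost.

620

A cheapest plan:
  P to A1: 60 × 5 = 300
  Q to A1: 20 × 4 = 80
  R to A1: 60 × 3 = 180
  R to A2: 20 × 3 = 60
Total = 300 + 80 + 180 + 60 = 620.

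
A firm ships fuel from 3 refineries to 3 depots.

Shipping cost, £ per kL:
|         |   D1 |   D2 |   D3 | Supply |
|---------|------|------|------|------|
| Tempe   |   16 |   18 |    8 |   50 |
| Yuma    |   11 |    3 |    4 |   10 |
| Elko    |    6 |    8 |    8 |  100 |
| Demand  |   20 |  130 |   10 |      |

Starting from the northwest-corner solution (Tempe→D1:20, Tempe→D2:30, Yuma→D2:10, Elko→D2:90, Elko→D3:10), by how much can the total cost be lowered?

100

Current plan cost = 20·16 + 30·18 + 10·3 + 90·8 + 10·8 = £1690.
Optimal plan:
  Tempe to D2: 40 × £18 = £720
  Tempe to D3: 10 × £8 = £80
  Yuma to D2: 10 × £3 = £30
  Elko to D1: 20 × £6 = £120
  Elko to D2: 80 × £8 = £640
Optimal cost = £1590.
Saving = 1690 − 1590 = £100.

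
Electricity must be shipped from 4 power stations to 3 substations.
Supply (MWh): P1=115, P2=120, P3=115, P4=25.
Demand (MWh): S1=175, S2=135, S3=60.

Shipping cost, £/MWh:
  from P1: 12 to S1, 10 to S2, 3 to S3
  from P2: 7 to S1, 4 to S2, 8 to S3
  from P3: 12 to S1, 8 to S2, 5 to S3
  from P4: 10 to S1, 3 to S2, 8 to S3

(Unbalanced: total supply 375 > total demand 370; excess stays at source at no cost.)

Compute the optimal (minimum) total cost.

2635

A cheapest plan:
  P1–S1: 50 × £12 = £600
  P1–S3: 60 × £3 = £180
  P2–S1: 120 × £7 = £840
  P3–S1: 5 × £12 = £60
  P3–S2: 110 × £8 = £880
  P4–S2: 25 × £3 = £75
Total = 600 + 180 + 840 + 60 + 880 + 75 = £2635.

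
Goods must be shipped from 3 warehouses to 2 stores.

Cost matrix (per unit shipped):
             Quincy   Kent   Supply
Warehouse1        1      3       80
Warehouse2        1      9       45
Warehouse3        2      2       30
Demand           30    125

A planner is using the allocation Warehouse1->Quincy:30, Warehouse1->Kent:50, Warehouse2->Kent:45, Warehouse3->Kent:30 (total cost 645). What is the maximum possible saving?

180

Current plan cost = 30·1 + 50·3 + 45·9 + 30·2 = 645.
Optimal plan:
  Warehouse1->Kent: 80 × 3 = 240
  Warehouse2->Quincy: 30 × 1 = 30
  Warehouse2->Kent: 15 × 9 = 135
  Warehouse3->Kent: 30 × 2 = 60
Optimal cost = 465.
Saving = 645 − 465 = 180.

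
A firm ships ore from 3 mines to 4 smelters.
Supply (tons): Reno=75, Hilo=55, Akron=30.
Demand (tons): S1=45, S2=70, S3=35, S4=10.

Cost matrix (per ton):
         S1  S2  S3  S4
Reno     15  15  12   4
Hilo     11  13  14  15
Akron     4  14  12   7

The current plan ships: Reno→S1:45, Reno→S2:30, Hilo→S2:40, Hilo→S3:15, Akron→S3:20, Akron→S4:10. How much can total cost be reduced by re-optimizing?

450

Current plan cost = 45·15 + 30·15 + 40·13 + 15·14 + 20·12 + 10·7 = 2165.
Optimal plan:
  Reno->S2: 30 × 15 = 450
  Reno->S3: 35 × 12 = 420
  Reno->S4: 10 × 4 = 40
  Hilo->S1: 15 × 11 = 165
  Hilo->S2: 40 × 13 = 520
  Akron->S1: 30 × 4 = 120
Optimal cost = 1715.
Saving = 2165 − 1715 = 450.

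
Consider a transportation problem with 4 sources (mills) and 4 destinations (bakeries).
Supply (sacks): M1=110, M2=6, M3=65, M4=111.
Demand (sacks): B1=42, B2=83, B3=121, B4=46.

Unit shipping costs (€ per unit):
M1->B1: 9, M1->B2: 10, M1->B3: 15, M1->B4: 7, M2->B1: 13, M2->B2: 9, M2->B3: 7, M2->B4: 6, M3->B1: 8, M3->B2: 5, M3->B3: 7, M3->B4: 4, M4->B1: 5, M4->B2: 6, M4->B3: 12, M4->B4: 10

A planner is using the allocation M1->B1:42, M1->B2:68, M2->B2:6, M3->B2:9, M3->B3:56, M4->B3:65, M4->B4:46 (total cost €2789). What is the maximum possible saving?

456

Current plan cost = 42·9 + 68·10 + 6·9 + 9·5 + 56·7 + 65·12 + 46·10 = €2789.
Optimal plan:
  M1->B2: 14 × €10 = €140
  M1->B3: 50 × €15 = €750
  M1->B4: 46 × €7 = €322
  M2->B3: 6 × €7 = €42
  M3->B3: 65 × €7 = €455
  M4->B1: 42 × €5 = €210
  M4->B2: 69 × €6 = €414
Optimal cost = €2333.
Saving = 2789 − 2333 = €456.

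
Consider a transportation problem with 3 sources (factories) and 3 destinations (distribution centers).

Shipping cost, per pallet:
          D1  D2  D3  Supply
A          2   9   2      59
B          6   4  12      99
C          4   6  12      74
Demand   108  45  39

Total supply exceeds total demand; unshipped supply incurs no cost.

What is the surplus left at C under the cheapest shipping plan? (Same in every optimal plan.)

An optimal plan:
  A to D1: 20 × 2 = 40
  A to D3: 39 × 2 = 78
  B to D1: 14 × 6 = 84
  B to D2: 45 × 4 = 180
  C to D1: 74 × 4 = 296
Total cost = 678.
C ships 74 of its 74, leaving 0.

0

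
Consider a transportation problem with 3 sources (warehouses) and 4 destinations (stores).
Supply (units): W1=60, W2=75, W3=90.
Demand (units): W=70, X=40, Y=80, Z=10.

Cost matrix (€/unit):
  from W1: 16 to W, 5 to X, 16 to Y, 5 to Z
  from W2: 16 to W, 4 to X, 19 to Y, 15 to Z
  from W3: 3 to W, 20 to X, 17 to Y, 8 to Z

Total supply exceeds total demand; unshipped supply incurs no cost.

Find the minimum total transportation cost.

1750

A cheapest plan:
  W1 to Y: 50 units
  W1 to Z: 10 units
  W2 to X: 40 units
  W2 to Y: 10 units
  W3 to W: 70 units
  W3 to Y: 20 units
Total cost = €1750.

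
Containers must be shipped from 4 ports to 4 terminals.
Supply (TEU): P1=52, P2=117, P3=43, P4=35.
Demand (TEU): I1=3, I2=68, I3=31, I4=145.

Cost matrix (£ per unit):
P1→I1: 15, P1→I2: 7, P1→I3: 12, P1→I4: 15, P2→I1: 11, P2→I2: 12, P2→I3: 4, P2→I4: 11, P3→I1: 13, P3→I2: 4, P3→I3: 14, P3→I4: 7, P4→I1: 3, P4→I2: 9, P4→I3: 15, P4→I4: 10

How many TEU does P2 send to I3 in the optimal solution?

31

Optimal shipments:
  P1→I2: 52 × £7 = £364
  P2→I3: 31 × £4 = £124
  P2→I4: 86 × £11 = £946
  P3→I2: 16 × £4 = £64
  P3→I4: 27 × £7 = £189
  P4→I1: 3 × £3 = £9
  P4→I4: 32 × £10 = £320
Total cost = £2016.
So P2→I3 carries 31 TEU.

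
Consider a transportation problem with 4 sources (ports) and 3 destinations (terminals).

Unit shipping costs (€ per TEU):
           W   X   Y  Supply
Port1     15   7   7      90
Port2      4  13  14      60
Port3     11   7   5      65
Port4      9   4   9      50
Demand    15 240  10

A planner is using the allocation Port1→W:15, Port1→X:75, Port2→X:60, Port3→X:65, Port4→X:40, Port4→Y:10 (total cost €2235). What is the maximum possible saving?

325

Current plan cost = 15·15 + 75·7 + 60·13 + 65·7 + 40·4 + 10·9 = €2235.
Optimal plan:
  Port1→X: 90 TEU
  Port2→W: 15 TEU
  Port2→X: 45 TEU
  Port3→X: 55 TEU
  Port3→Y: 10 TEU
  Port4→X: 50 TEU
Optimal cost = €1910.
Saving = 2235 − 1910 = €325.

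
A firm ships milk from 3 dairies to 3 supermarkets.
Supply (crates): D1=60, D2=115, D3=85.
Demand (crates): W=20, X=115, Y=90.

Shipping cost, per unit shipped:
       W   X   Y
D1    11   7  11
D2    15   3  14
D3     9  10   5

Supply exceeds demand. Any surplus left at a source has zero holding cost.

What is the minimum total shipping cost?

1045

An optimal shipping plan:
  D1 to W: 20 × 11 = 220
  D1 to Y: 5 × 11 = 55
  D2 to X: 115 × 3 = 345
  D3 to Y: 85 × 5 = 425
Total = 220 + 55 + 345 + 425 = 1045.
(Supply check: D1 ships 25; D2 ships 115; D3 ships 85.)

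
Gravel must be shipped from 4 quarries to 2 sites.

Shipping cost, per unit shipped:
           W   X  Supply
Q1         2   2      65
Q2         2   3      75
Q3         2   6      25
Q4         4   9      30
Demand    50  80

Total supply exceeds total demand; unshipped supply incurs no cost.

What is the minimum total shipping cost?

275

One minimum-cost allocation:
  Q1 to X: 65 × 2 = 130
  Q2 to W: 25 × 2 = 50
  Q2 to X: 15 × 3 = 45
  Q3 to W: 25 × 2 = 50
Total = 130 + 50 + 45 + 50 = 275.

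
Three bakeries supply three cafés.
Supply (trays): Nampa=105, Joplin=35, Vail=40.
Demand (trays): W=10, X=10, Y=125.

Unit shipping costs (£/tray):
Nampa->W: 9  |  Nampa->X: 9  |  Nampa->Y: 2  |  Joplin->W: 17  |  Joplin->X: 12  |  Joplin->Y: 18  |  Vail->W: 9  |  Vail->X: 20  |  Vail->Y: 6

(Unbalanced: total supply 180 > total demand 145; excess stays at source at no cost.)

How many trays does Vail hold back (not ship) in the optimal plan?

An optimal plan:
  Nampa–Y: 105 × £2 = £210
  Joplin–X: 10 × £12 = £120
  Vail–W: 10 × £9 = £90
  Vail–Y: 20 × £6 = £120
Total cost = £540.
Vail ships 30 of its 40, leaving 10.

10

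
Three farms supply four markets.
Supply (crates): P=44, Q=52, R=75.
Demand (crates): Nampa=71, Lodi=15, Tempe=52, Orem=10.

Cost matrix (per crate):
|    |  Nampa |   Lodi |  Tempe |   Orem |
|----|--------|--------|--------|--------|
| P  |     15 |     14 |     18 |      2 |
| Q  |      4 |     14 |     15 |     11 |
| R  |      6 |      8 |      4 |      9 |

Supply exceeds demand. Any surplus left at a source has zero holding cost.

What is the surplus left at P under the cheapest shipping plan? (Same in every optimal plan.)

23

An optimal plan:
  P–Lodi: 11 × 14 = 154
  P–Orem: 10 × 2 = 20
  Q–Nampa: 52 × 4 = 208
  R–Nampa: 19 × 6 = 114
  R–Lodi: 4 × 8 = 32
  R–Tempe: 52 × 4 = 208
Total cost = 736.
P ships 21 of its 44, leaving 23.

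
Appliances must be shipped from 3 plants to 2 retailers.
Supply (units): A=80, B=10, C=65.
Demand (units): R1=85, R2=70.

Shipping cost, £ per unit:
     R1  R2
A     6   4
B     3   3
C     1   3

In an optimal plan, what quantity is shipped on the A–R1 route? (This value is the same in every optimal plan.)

Optimal shipments:
  A–R1: 10 × £6 = £60
  A–R2: 70 × £4 = £280
  B–R1: 10 × £3 = £30
  C–R1: 65 × £1 = £65
Total cost = £435.
So A→R1 carries 10 units.

10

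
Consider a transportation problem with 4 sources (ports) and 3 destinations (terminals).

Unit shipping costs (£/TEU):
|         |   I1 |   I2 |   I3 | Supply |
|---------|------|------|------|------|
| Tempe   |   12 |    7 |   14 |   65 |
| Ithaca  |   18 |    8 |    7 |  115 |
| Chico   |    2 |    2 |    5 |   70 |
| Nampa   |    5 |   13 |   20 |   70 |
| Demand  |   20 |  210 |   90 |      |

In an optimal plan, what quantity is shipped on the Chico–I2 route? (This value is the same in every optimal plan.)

Optimal shipments:
  Tempe→I2: 65 TEU
  Ithaca→I2: 25 TEU
  Ithaca→I3: 90 TEU
  Chico→I2: 70 TEU
  Nampa→I1: 20 TEU
  Nampa→I2: 50 TEU
Total cost = £2175.
So Chico→I2 carries 70 TEU.

70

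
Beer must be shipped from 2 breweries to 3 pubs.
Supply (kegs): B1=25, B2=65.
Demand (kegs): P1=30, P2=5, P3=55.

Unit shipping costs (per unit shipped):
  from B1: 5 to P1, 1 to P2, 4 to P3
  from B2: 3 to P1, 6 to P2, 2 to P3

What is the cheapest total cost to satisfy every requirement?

An optimal shipping plan:
  B1->P1: 20 × 5 = 100
  B1->P2: 5 × 1 = 5
  B2->P1: 10 × 3 = 30
  B2->P3: 55 × 2 = 110
Total = 100 + 5 + 30 + 110 = 245.

245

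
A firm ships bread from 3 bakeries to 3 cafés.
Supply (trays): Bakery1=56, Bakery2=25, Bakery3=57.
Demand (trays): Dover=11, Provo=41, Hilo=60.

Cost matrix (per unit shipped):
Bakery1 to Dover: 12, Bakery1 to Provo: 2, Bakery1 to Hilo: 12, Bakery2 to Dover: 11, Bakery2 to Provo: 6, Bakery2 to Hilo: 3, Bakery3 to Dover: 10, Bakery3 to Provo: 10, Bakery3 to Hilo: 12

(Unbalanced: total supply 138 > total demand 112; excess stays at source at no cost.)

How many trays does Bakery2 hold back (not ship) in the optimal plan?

0

An optimal plan:
  Bakery1 to Provo: 41 × 2 = 82
  Bakery2 to Hilo: 25 × 3 = 75
  Bakery3 to Dover: 11 × 10 = 110
  Bakery3 to Hilo: 35 × 12 = 420
Total cost = 687.
Bakery2 ships 25 of its 25, leaving 0.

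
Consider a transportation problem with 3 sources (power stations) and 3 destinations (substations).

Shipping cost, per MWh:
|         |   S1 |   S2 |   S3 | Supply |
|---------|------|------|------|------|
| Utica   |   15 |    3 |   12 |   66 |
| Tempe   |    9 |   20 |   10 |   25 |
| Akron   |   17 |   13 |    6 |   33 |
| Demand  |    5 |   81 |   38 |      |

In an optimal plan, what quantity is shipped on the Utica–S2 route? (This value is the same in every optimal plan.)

The minimum-cost plan:
  Utica to S2: 66 MWh
  Tempe to S1: 5 MWh
  Tempe to S3: 20 MWh
  Akron to S2: 15 MWh
  Akron to S3: 18 MWh
Total cost = 746.
So Utica→S2 carries 66 MWh.

66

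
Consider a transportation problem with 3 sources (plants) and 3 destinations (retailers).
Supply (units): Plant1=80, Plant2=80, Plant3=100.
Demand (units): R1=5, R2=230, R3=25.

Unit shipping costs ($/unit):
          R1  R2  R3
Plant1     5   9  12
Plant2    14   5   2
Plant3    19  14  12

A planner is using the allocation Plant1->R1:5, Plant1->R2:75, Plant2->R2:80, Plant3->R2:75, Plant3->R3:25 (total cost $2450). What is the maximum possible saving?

25

Current plan cost = 5·5 + 75·9 + 80·5 + 75·14 + 25·12 = $2450.
Optimal plan:
  Plant1–R1: 5 units
  Plant1–R2: 75 units
  Plant2–R2: 55 units
  Plant2–R3: 25 units
  Plant3–R2: 100 units
Optimal cost = $2425.
Saving = 2450 − 2425 = $25.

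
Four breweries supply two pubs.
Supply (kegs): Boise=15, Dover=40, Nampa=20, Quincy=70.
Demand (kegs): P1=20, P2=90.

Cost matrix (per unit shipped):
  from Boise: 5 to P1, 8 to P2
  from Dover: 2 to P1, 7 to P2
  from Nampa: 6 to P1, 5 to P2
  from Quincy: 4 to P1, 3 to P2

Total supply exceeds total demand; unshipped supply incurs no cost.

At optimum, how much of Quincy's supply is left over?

Minimum-cost shipments:
  Dover→P1: 20 kegs
  Nampa→P2: 20 kegs
  Quincy→P2: 70 kegs
Total cost = 350.
Quincy ships 70 of its 70, leaving 0.

0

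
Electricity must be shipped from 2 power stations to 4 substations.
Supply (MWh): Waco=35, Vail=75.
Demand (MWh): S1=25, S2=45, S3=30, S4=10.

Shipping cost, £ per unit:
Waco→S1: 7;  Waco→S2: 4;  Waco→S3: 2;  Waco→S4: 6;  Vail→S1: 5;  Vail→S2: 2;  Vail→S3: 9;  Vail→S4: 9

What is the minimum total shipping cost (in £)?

One minimum-cost allocation:
  Waco to S3: 30 MWh
  Waco to S4: 5 MWh
  Vail to S1: 25 MWh
  Vail to S2: 45 MWh
  Vail to S4: 5 MWh
Total cost = £350.

350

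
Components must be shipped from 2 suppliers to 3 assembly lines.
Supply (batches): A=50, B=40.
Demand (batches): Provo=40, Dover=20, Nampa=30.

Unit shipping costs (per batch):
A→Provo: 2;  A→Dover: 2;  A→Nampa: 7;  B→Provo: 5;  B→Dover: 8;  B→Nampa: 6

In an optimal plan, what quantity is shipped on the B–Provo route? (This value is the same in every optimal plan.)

10

Solving gives:
  A to Provo: 30 batches
  A to Dover: 20 batches
  B to Provo: 10 batches
  B to Nampa: 30 batches
Total cost = 330.
So B→Provo carries 10 batches.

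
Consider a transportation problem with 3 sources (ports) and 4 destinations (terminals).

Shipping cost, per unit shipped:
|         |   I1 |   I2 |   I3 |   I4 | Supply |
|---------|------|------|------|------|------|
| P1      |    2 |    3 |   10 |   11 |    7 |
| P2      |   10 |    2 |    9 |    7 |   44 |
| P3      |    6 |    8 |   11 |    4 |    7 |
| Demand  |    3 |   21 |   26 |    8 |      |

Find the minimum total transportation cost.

321

One minimum-cost allocation:
  P1–I1: 3 TEU
  P1–I2: 4 TEU
  P2–I2: 17 TEU
  P2–I3: 26 TEU
  P2–I4: 1 TEU
  P3–I4: 7 TEU
Total cost = 321.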